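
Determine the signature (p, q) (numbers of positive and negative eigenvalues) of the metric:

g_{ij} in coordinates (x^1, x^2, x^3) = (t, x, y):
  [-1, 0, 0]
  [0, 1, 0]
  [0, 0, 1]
The metric is diagonal, so its eigenvalues are the diagonal entries: -1, 1, 1 (at a generic point, where coordinate-dependent entries are positive).
2 positive, 1 negative.
(2, 1) - Lorentzian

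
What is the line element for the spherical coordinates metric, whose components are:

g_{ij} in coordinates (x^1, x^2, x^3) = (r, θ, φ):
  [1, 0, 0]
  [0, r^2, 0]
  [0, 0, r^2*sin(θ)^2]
ds^2 = g_{ij} dx^i dx^j; only the non-zero components contribute.
ds^2 = dr^2 + r^2 dθ^2 + r^2*sin(θ)^2 dφ^2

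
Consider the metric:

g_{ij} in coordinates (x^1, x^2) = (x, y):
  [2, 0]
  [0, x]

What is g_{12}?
With x^1 = x, x^2 = y, g_{12} = g_{xy} is the row-1, column-2 entry of the matrix.
g_{12} = 0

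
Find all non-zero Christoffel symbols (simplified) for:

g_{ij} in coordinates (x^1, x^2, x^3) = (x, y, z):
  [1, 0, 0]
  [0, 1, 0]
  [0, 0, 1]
Using Γ^k_{ij} = (1/2) g^{km} (∂_i g_{mj} + ∂_j g_{mi} - ∂_m g_{ij}); the metric is diagonal, so only the m = k term contributes.
Every metric component is constant, so all ∂_m g_{ij} = 0 and every Christoffel symbol vanishes.
All Christoffel symbols are zero.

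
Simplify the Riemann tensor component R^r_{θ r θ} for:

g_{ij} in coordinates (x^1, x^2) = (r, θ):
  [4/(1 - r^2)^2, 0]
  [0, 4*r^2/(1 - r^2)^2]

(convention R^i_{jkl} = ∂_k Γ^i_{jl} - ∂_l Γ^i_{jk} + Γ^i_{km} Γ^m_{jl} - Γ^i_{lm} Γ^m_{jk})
Non-zero Christoffel symbols (Γ^k_{ij} = Γ^k_{ji}):
Γ^r_{r r} = 2*r/(1 - r^2)
Γ^r_{θ θ} = (r^3 + r)/(r^2 - 1)
Γ^θ_{r θ} = (-r^2 - 1)/(r^3 - r)
R^r_{θ r θ} = ∂_r Γ^r_{θ θ} - ∂_θ Γ^r_{θ r} + Γ^r_{r m} Γ^m_{θ θ} - Γ^r_{θ m} Γ^m_{θ r}
  = ((r^4 - 4*r^2 - 1)/(r^2 - 1)^2) - (0) + (-2*r^2*(r^2 + 1)/(r^2 - 1)^2) - (-(r^2 + 1)^2/(r^2 - 1)^2) = -4*r^2/(r^2 - 1)^2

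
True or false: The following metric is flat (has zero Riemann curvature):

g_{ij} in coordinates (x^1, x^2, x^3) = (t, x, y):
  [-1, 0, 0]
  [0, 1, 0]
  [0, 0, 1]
All metric components are constant, so every Christoffel symbol vanishes and R^i_{jkl} = 0.
True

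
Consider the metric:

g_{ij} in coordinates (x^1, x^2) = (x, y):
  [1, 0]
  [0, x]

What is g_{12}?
With x^1 = x, x^2 = y, g_{12} = g_{xy} is the row-1, column-2 entry of the matrix.
g_{12} = 0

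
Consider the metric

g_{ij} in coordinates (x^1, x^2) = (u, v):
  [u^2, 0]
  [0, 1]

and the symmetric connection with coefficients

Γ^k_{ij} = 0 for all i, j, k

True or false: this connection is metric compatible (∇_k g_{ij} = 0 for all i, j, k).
Using ∇_k g_{ij} = ∂_k g_{ij} - Γ^m_{ki} g_{mj} - Γ^m_{kj} g_{im}:
∇_u g_{uu} = (2*u) - (0) - (0) = 2*u ≠ 0
So the connection is not metric compatible (it is not the Levi-Civita connection).
False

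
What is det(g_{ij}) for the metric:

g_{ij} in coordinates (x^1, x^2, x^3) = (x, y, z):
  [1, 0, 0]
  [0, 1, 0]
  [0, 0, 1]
Diagonal metric: det(g) = g_{11}·g_{22}·g_{33}
= (1)·(1)·(1)
det(g) = 1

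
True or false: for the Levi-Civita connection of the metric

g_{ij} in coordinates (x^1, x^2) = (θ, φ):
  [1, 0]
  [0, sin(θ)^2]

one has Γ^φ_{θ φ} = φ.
Γ^φ_{θ φ} = (1/2) g^{φφ} (∂_θ g_{φφ} + ∂_φ g_{φθ} - ∂_φ g_{θφ}) = (1/2)(1/sin(θ)^2)((sin(2*θ)) + (0) - (0)) = 1/tan(θ)
This differs from the proposed value φ.
False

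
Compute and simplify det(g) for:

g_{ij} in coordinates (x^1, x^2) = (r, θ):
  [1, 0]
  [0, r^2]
For a 2×2 metric: det(g) = g_{11}·g_{22} - g_{12}·g_{21}
= (1)·(r^2) - (0)·(0)
= r^2 - 0
det(g) = r^2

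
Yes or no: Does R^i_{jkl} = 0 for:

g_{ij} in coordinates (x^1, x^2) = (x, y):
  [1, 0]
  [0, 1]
All metric components are constant, so every Christoffel symbol vanishes and R^i_{jkl} = 0.
Yes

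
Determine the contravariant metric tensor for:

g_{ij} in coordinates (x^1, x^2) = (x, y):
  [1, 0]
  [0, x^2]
The metric is diagonal, so g^{ij} is diagonal with entries 1/g_{ii}: diag(1, 1/(x^2)).
g^{ij}:
  [1, 0]
  [0, 1/x^2]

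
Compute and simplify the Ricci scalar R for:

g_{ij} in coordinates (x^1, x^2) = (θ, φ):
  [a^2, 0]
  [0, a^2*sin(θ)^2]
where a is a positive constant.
Non-zero Christoffel symbols (Γ^k_{ij} = Γ^k_{ji}):
Γ^θ_{φ φ} = -sin(2*θ)/2
Γ^φ_{θ φ} = 1/tan(θ)
Ricci tensor (R_{ij} = R^k_{ikj}): R_{θθ} = 1, R_{θφ} = 0, R_{φφ} = sin(θ)^2
Inverse metric: g^{θθ} = 1/a^2, g^{φφ} = 1/(a^2*sin(θ)^2)
R = g^{ij} R_{ij} = (1/a^2)(1) + (1/(a^2*sin(θ)^2))(sin(θ)^2) = 2/a^2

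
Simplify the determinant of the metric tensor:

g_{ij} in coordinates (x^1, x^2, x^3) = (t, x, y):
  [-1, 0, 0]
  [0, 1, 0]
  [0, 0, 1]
Diagonal metric: det(g) = g_{11}·g_{22}·g_{33}
= (-1)·(1)·(1)
det(g) = -1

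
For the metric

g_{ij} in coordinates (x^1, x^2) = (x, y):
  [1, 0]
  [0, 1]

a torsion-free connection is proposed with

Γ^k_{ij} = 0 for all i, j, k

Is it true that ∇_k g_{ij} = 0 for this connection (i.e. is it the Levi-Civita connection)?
Using ∇_k g_{ij} = ∂_k g_{ij} - Γ^m_{ki} g_{mj} - Γ^m_{kj} g_{im}:
e.g. ∇_x g_{xy} = (0) - (0) - (0) = 0
Every component ∇_k g_{ij} vanishes: the connection is metric compatible.
Yes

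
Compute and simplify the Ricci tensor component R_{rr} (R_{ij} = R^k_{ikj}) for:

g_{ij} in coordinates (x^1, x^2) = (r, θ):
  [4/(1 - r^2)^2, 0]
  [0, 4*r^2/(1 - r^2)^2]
Non-zero Christoffel symbols (Γ^k_{ij} = Γ^k_{ji}):
Γ^r_{r r} = 2*r/(1 - r^2)
Γ^r_{θ θ} = (r^3 + r)/(r^2 - 1)
Γ^θ_{r θ} = (-r^2 - 1)/(r^3 - r)
R^r_{r r r} = 0 (a repeated index in an antisymmetric pair)
R^θ_{r θ r} = ∂_θ Γ^θ_{r r} - ∂_r Γ^θ_{r θ} + Γ^θ_{θ m} Γ^m_{r r} - Γ^θ_{r m} Γ^m_{r θ}
  = (0) - ((r^4 + 4*r^2 - 1)/(r^3 - r)^2) + (2*(r^2 + 1)/(r^2 - 1)^2) - ((r^2 + 1)^2/(r^3 - r)^2) = -4/(r^2 - 1)^2
R_{rr} = R^r_{r r r} + R^θ_{r θ r} = (0) + (-4/(r^2 - 1)^2) = -4/(r^2 - 1)^2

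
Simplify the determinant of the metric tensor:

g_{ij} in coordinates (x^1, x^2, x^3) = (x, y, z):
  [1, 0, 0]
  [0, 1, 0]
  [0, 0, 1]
Diagonal metric: det(g) = g_{11}·g_{22}·g_{33}
= (1)·(1)·(1)
det(g) = 1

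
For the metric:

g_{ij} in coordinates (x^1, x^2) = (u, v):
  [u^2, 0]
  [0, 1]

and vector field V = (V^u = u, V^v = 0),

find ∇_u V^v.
Non-zero Christoffel symbols:
Γ^u_{u u} = 1/u
∇_u V^v = ∂_u V^v + Γ^v_{u j} V^j
  = (0) + (0)(u) + (0)(0)
  = 0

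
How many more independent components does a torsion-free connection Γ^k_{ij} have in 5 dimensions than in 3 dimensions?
Independent components in n dimensions: n × n(n+1)/2 = n^2(n+1)/2.
5D: 5 × 15 = 75
3D: 3 × 6 = 18
Difference = 75 - 18 = 57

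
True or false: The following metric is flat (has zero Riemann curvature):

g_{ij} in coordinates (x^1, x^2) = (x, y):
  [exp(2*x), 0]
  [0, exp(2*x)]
Non-zero Christoffel symbols:
Γ^x_{x x} = 1
Γ^x_{y y} = -1
Γ^y_{x y} = 1
Ricci tensor: R_{xx} = 0, R_{xy} = 0, R_{yy} = 0
All R_{ij} vanish; in 2 dimensions the Riemann tensor is fully determined by the Ricci tensor, so R^i_{jkl} = 0: the metric is flat (curvilinear coordinates on flat space).
True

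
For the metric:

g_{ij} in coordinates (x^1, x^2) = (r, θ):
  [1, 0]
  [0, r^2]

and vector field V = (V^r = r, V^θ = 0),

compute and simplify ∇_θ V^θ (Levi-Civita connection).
Non-zero Christoffel symbols:
Γ^r_{θ θ} = -r
Γ^θ_{r θ} = 1/r
∇_θ V^θ = ∂_θ V^θ + Γ^θ_{θ j} V^j
  = (0) + (1/r)(r) + (0)(0)
  = 1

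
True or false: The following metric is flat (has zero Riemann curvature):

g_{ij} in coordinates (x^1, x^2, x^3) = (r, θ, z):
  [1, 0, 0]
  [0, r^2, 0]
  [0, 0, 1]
Non-zero Christoffel symbols:
Γ^r_{θ θ} = -r
Γ^θ_{r θ} = 1/r
Ricci tensor: R_{rr} = 0, R_{rθ} = 0, R_{rz} = 0, R_{θθ} = 0, R_{θz} = 0, R_{zz} = 0
All R_{ij} vanish; in 3 dimensions the Riemann tensor is fully determined by the Ricci tensor, so R^i_{jkl} = 0: the metric is flat (curvilinear coordinates on flat space).
True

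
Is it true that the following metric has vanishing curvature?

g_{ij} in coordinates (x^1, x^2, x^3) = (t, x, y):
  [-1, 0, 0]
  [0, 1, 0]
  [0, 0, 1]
All metric components are constant, so every Christoffel symbol vanishes and R^i_{jkl} = 0.
Yes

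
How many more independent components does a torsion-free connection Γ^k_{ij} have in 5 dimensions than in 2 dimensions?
Independent components in n dimensions: n × n(n+1)/2 = n^2(n+1)/2.
5D: 5 × 15 = 75
2D: 2 × 3 = 6
Difference = 75 - 6 = 69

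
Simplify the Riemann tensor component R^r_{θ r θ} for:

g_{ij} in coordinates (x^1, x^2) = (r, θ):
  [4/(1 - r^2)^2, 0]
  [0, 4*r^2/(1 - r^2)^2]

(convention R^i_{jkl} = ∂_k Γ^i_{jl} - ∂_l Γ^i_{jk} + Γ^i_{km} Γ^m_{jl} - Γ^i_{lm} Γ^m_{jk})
Non-zero Christoffel symbols (Γ^k_{ij} = Γ^k_{ji}):
Γ^r_{r r} = 2*r/(1 - r^2)
Γ^r_{θ θ} = (r^3 + r)/(r^2 - 1)
Γ^θ_{r θ} = (-r^2 - 1)/(r^3 - r)
R^r_{θ r θ} = ∂_r Γ^r_{θ θ} - ∂_θ Γ^r_{θ r} + Γ^r_{r m} Γ^m_{θ θ} - Γ^r_{θ m} Γ^m_{θ r}
  = ((r^4 - 4*r^2 - 1)/(r^2 - 1)^2) - (0) + (-2*r^2*(r^2 + 1)/(r^2 - 1)^2) - (-(r^2 + 1)^2/(r^2 - 1)^2) = -4*r^2/(r^2 - 1)^2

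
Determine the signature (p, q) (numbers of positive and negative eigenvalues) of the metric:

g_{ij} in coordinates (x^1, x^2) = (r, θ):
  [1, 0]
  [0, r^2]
The metric is diagonal, so its eigenvalues are the diagonal entries: 1, r^2 (at a generic point, where coordinate-dependent entries are positive).
2 positive, 0 negative.
(2, 0) - Riemannian (positive definite)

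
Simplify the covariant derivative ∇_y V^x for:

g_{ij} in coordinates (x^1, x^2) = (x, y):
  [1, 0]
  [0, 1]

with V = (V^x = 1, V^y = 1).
All Christoffel symbols are zero.
∇_y V^x = ∂_y V^x + Γ^x_{y j} V^j
  = (0) + (0)(1) + (0)(1)
  = 0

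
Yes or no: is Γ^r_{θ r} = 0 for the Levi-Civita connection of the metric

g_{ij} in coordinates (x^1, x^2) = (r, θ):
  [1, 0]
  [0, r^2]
Γ^r_{θ r} = (1/2) g^{rr} (∂_θ g_{rr} + ∂_r g_{rθ} - ∂_r g_{θr}) = (1/2)(1)((0) + (0) - (0)) = 0
This equals the proposed value 0.
Yes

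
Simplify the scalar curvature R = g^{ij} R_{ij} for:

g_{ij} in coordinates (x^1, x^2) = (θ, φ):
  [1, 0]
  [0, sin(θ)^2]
Non-zero Christoffel symbols (Γ^k_{ij} = Γ^k_{ji}):
Γ^θ_{φ φ} = -sin(2*θ)/2
Γ^φ_{θ φ} = 1/tan(θ)
Ricci tensor (R_{ij} = R^k_{ikj}): R_{θθ} = 1, R_{θφ} = 0, R_{φφ} = sin(θ)^2
Inverse metric: g^{θθ} = 1, g^{φφ} = 1/sin(θ)^2
R = g^{ij} R_{ij} = (1)(1) + (1/sin(θ)^2)(sin(θ)^2) = 2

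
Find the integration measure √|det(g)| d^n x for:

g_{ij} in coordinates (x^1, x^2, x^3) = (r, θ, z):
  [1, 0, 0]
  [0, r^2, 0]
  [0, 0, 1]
det(g) = r^2
√|det(g)| = r
Volume element: dV = r dr dθ dz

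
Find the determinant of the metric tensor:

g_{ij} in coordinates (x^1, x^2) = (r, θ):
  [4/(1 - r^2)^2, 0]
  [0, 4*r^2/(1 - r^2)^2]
For a 2×2 metric: det(g) = g_{11}·g_{22} - g_{12}·g_{21}
= (4/(1 - r^2)^2)·(4*r^2/(1 - r^2)^2) - (0)·(0)
= 16*r^2/(1 - r^2)^4 - 0
det(g) = 16*r^2/(1 - r^2)^4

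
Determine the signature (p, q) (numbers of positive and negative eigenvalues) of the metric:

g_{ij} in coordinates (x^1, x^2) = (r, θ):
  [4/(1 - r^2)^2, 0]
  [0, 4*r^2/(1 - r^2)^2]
The metric is diagonal, so its eigenvalues are the diagonal entries: 4/(1 - r^2)^2, 4*r^2/(1 - r^2)^2 (at a generic point, where coordinate-dependent entries are positive).
2 positive, 0 negative.
(2, 0) - Riemannian (positive definite)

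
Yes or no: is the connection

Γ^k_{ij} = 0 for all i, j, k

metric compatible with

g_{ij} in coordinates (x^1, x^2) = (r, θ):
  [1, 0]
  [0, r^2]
Using ∇_k g_{ij} = ∂_k g_{ij} - Γ^m_{ki} g_{mj} - Γ^m_{kj} g_{im}:
∇_r g_{θθ} = (2*r) - (0) - (0) = 2*r ≠ 0
So the connection is not metric compatible (it is not the Levi-Civita connection).
No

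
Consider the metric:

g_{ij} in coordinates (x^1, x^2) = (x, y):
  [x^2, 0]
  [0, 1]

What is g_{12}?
With x^1 = x, x^2 = y, g_{12} = g_{xy} is the row-1, column-2 entry of the matrix.
g_{12} = 0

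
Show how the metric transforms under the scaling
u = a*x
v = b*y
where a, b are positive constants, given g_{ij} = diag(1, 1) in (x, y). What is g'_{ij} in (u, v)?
Invert the transformation: x = u/a, y = v/b
g'_{ij} = (∂x^k/∂x'^i)(∂x^l/∂x'^j) g_{kl}; with g_{kl} = δ_{kl} this is Σ_k (∂x^k/∂x'^i)(∂x^k/∂x'^j).
Jacobian: ∂x/∂u = 1/a, ∂x/∂v = 0, ∂y/∂u = 0, ∂y/∂v = 1/b
g'_{uu} = (1/a)(1/a) + (0)(0) = 1/a^2
g'_{uv} = (1/a)(0) + (0)(1/b) = 0
g'_{vv} = (0)(0) + (1/b)(1/b) = 1/b^2
g'_{ij} = diag(1/a^2, 1/b^2)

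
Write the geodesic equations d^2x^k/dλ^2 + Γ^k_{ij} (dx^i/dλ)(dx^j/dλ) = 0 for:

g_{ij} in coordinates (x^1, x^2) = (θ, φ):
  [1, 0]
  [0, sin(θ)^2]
Geodesic equation: d^2x^k/dλ^2 + Γ^k_{ij} (dx^i/dλ)(dx^j/dλ) = 0.
Non-zero Christoffel symbols:
Γ^θ_{φ φ} = -sin(2*θ)/2
Γ^φ_{θ φ} = 1/tan(θ)
Substituting (the symmetric pair Γ^k_{ij}, Γ^k_{ji} combines into a factor 2):
d^2θ/dλ^2 - (sin(2*θ)/2) (dφ/dλ)^2 = 0
d^2φ/dλ^2 + (2/tan(θ)) (dθ/dλ)(dφ/dλ) = 0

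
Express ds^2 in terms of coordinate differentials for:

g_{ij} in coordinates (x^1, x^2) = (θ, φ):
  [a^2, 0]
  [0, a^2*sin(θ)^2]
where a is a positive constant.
ds^2 = g_{ij} dx^i dx^j; only the non-zero components contribute.
ds^2 = a^2 dθ^2 + a^2*sin(θ)^2 dφ^2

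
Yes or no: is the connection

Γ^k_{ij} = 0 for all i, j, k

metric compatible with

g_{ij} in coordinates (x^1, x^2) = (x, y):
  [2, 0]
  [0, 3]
Using ∇_k g_{ij} = ∂_k g_{ij} - Γ^m_{ki} g_{mj} - Γ^m_{kj} g_{im}:
e.g. ∇_y g_{xy} = (0) - (0) - (0) = 0
Every component ∇_k g_{ij} vanishes: the connection is metric compatible.
Yes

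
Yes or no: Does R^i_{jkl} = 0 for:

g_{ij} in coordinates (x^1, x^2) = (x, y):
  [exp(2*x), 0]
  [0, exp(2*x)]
Non-zero Christoffel symbols:
Γ^x_{x x} = 1
Γ^x_{y y} = -1
Γ^y_{x y} = 1
Ricci tensor: R_{xx} = 0, R_{xy} = 0, R_{yy} = 0
All R_{ij} vanish; in 2 dimensions the Riemann tensor is fully determined by the Ricci tensor, so R^i_{jkl} = 0: the metric is flat (curvilinear coordinates on flat space).
Yes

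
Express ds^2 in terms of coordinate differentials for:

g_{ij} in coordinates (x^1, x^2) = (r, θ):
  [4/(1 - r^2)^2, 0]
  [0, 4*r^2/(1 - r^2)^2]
ds^2 = g_{ij} dx^i dx^j; only the non-zero components contribute.
ds^2 = (4/(1 - r^2)^2) dr^2 + (4*r^2/(1 - r^2)^2) dθ^2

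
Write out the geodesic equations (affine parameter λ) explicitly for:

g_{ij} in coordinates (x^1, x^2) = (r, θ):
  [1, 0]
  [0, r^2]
Geodesic equation: d^2x^k/dλ^2 + Γ^k_{ij} (dx^i/dλ)(dx^j/dλ) = 0.
Non-zero Christoffel symbols:
Γ^r_{θ θ} = -r
Γ^θ_{r θ} = 1/r
Substituting (the symmetric pair Γ^k_{ij}, Γ^k_{ji} combines into a factor 2):
d^2r/dλ^2 - r (dθ/dλ)^2 = 0
d^2θ/dλ^2 + (2/r) (dr/dλ)(dθ/dλ) = 0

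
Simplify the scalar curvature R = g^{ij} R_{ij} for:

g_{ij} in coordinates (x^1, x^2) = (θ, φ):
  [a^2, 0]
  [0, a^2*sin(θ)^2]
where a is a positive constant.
Non-zero Christoffel symbols (Γ^k_{ij} = Γ^k_{ji}):
Γ^θ_{φ φ} = -sin(2*θ)/2
Γ^φ_{θ φ} = 1/tan(θ)
Ricci tensor (R_{ij} = R^k_{ikj}): R_{θθ} = 1, R_{θφ} = 0, R_{φφ} = sin(θ)^2
Inverse metric: g^{θθ} = 1/a^2, g^{φφ} = 1/(a^2*sin(θ)^2)
R = g^{ij} R_{ij} = (1/a^2)(1) + (1/(a^2*sin(θ)^2))(sin(θ)^2) = 2/a^2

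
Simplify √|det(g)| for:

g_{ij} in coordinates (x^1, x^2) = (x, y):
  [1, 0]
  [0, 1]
det(g) = 1
√|det(g)| = 1
Volume element: dV = 1 dx dy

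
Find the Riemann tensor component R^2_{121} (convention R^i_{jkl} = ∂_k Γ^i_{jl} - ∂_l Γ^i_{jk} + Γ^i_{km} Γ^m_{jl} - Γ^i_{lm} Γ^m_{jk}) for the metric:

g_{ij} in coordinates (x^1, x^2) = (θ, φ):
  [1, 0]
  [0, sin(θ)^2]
Non-zero Christoffel symbols (Γ^k_{ij} = Γ^k_{ji}):
Γ^θ_{φ φ} = -sin(2*θ)/2
Γ^φ_{θ φ} = 1/tan(θ)
R^φ_{θ φ θ} = ∂_φ Γ^φ_{θ θ} - ∂_θ Γ^φ_{θ φ} + Γ^φ_{φ m} Γ^m_{θ θ} - Γ^φ_{θ m} Γ^m_{θ φ}
  = (0) - (-1/sin(θ)^2) + (0) - (1/tan(θ)^2) = 1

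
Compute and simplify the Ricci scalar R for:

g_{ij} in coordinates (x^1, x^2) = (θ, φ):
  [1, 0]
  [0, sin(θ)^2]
Non-zero Christoffel symbols (Γ^k_{ij} = Γ^k_{ji}):
Γ^θ_{φ φ} = -sin(2*θ)/2
Γ^φ_{θ φ} = 1/tan(θ)
Ricci tensor (R_{ij} = R^k_{ikj}): R_{θθ} = 1, R_{θφ} = 0, R_{φφ} = sin(θ)^2
Inverse metric: g^{θθ} = 1, g^{φφ} = 1/sin(θ)^2
R = g^{ij} R_{ij} = (1)(1) + (1/sin(θ)^2)(sin(θ)^2) = 2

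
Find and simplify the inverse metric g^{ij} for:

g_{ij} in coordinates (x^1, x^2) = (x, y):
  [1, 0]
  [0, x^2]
The metric is diagonal, so g^{ij} is diagonal with entries 1/g_{ii}: diag(1, 1/(x^2)).
g^{ij}:
  [1, 0]
  [0, 1/x^2]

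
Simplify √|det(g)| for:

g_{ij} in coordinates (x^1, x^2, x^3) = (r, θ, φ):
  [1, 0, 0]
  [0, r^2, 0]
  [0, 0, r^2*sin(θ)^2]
det(g) = r^4*sin(θ)^2
√|det(g)| = r^2*sin(θ) (taking 0 < θ < π so that |sin(θ)| = sin(θ))
Volume element: dV = r^2*sin(θ) dr dθ dφ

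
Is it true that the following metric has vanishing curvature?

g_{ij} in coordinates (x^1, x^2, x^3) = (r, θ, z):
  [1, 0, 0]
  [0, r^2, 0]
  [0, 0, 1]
Non-zero Christoffel symbols:
Γ^r_{θ θ} = -r
Γ^θ_{r θ} = 1/r
Ricci tensor: R_{rr} = 0, R_{rθ} = 0, R_{rz} = 0, R_{θθ} = 0, R_{θz} = 0, R_{zz} = 0
All R_{ij} vanish; in 3 dimensions the Riemann tensor is fully determined by the Ricci tensor, so R^i_{jkl} = 0: the metric is flat (curvilinear coordinates on flat space).
Yes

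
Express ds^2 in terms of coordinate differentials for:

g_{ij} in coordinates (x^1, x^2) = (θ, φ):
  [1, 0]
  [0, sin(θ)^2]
ds^2 = g_{ij} dx^i dx^j; only the non-zero components contribute.
ds^2 = dθ^2 + sin(θ)^2 dφ^2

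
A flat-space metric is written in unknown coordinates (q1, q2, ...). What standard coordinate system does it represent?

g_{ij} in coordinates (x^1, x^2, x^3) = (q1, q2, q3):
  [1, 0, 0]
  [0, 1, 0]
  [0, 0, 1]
All components are constant and the metric is the identity, i.e. orthonormal rectilinear coordinates.
Cartesian (3D) coordinates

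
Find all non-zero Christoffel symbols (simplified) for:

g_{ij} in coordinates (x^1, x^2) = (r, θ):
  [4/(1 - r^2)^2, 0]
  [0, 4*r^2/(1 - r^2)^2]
Using Γ^k_{ij} = (1/2) g^{km} (∂_i g_{mj} + ∂_j g_{mi} - ∂_m g_{ij}); the metric is diagonal, so only the m = k term contributes.
Non-zero symbols (using the symmetry Γ^k_{ij} = Γ^k_{ji}):
Γ^r_{r r} = (1/2) g^{rr} (∂_r g_{rr} + ∂_r g_{rr} - ∂_r g_{rr}) = (1/2)((1 - r^2)^2/4)((16*r/(1 - r^2)^3) + (16*r/(1 - r^2)^3) - (16*r/(1 - r^2)^3)) = 2*r/(1 - r^2)
Γ^r_{θ θ} = (1/2) g^{rr} (∂_θ g_{rθ} + ∂_θ g_{rθ} - ∂_r g_{θθ}) = (1/2)((1 - r^2)^2/4)((0) + (0) - (-8*(r^3 + r)/(r^2 - 1)^3)) = (r^3 + r)/(r^2 - 1)
Γ^θ_{r θ} = (1/2) g^{θθ} (∂_r g_{θθ} + ∂_θ g_{θr} - ∂_θ g_{rθ}) = (1/2)((1 - r^2)^2/(4*r^2))((-8*(r^3 + r)/(r^2 - 1)^3) + (0) - (0)) = (-r^2 - 1)/(r^3 - r)
All other Christoffel symbols are zero.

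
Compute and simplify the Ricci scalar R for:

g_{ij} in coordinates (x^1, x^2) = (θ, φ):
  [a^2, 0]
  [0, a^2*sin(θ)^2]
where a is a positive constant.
Non-zero Christoffel symbols (Γ^k_{ij} = Γ^k_{ji}):
Γ^θ_{φ φ} = -sin(2*θ)/2
Γ^φ_{θ φ} = 1/tan(θ)
Ricci tensor (R_{ij} = R^k_{ikj}): R_{θθ} = 1, R_{θφ} = 0, R_{φφ} = sin(θ)^2
Inverse metric: g^{θθ} = 1/a^2, g^{φφ} = 1/(a^2*sin(θ)^2)
R = g^{ij} R_{ij} = (1/a^2)(1) + (1/(a^2*sin(θ)^2))(sin(θ)^2) = 2/a^2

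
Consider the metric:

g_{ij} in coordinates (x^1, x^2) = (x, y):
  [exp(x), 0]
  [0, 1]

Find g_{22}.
With x^1 = x, x^2 = y, g_{22} = g_{yy} is the row-2, column-2 entry of the matrix.
g_{22} = 1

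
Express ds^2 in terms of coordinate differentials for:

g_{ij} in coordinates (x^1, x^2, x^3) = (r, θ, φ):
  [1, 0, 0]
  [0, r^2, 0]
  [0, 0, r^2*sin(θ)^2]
ds^2 = g_{ij} dx^i dx^j; only the non-zero components contribute.
ds^2 = dr^2 + r^2 dθ^2 + r^2*sin(θ)^2 dφ^2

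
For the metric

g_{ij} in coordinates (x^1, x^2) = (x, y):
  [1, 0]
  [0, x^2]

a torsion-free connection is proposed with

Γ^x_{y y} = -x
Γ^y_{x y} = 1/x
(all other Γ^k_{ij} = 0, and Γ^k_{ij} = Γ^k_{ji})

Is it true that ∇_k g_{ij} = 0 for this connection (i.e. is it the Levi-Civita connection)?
Using ∇_k g_{ij} = ∂_k g_{ij} - Γ^m_{ki} g_{mj} - Γ^m_{kj} g_{im}:
e.g. ∇_x g_{yy} = (2*x) - (x) - (x) = 0
Every component ∇_k g_{ij} vanishes: the connection is metric compatible.
Yes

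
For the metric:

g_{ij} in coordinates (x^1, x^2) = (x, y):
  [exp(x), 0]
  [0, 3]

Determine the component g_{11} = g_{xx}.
With x^1 = x, x^2 = y, g_{11} = g_{xx} is the row-1, column-1 entry of the matrix.
g_{11} = exp(x)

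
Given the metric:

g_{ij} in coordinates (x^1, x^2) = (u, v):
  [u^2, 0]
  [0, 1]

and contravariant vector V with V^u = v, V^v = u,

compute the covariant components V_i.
V_i = g_{ij} V^j:
V_u = (u^2)(v) + (0)(u) = u^2*v
V_v = (0)(v) + (1)(u) = u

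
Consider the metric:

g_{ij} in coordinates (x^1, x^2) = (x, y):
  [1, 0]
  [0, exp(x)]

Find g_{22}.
With x^1 = x, x^2 = y, g_{22} = g_{yy} is the row-2, column-2 entry of the matrix.
g_{22} = exp(x)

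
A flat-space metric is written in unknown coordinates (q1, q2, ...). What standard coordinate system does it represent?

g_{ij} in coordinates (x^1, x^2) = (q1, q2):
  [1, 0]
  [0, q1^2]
The line element ds^2 = dq1^2 + q1^2 dq2^2 is dr^2 + r^2 dθ^2 with q1 = r, q2 = θ.
polar coordinates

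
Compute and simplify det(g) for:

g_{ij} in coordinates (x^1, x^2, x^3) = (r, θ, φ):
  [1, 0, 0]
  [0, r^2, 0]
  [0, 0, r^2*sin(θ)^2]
Diagonal metric: det(g) = g_{11}·g_{22}·g_{33}
= (1)·(r^2)·(r^2*sin(θ)^2)
det(g) = r^4*sin(θ)^2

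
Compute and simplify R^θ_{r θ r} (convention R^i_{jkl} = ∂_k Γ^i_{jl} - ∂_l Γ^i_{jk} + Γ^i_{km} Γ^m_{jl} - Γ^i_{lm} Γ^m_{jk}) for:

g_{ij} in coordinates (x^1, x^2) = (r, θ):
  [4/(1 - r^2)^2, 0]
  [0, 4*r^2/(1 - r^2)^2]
Non-zero Christoffel symbols (Γ^k_{ij} = Γ^k_{ji}):
Γ^r_{r r} = 2*r/(1 - r^2)
Γ^r_{θ θ} = (r^3 + r)/(r^2 - 1)
Γ^θ_{r θ} = (-r^2 - 1)/(r^3 - r)
R^θ_{r θ r} = ∂_θ Γ^θ_{r r} - ∂_r Γ^θ_{r θ} + Γ^θ_{θ m} Γ^m_{r r} - Γ^θ_{r m} Γ^m_{r θ}
  = (0) - ((r^4 + 4*r^2 - 1)/(r^3 - r)^2) + (2*(r^2 + 1)/(r^2 - 1)^2) - ((r^2 + 1)^2/(r^3 - r)^2) = -4/(r^2 - 1)^2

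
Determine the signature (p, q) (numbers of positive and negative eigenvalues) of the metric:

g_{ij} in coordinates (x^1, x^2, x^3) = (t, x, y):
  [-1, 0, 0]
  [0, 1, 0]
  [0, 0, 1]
The metric is diagonal, so its eigenvalues are the diagonal entries: -1, 1, 1 (at a generic point, where coordinate-dependent entries are positive).
2 positive, 1 negative.
(2, 1) - Lorentzian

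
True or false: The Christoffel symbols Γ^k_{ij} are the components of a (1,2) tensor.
Under a change of coordinates Γ picks up an inhomogeneous term ∂²x/∂x'∂x'; e.g. Γ = 0 in Cartesian coordinates but Γ^r_{θθ} = -r in polar coordinates on the same flat plane.
False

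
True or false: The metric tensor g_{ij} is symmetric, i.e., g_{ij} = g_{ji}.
By definition the metric is a symmetric bilinear form, g_{ij} = g_{ji}.
True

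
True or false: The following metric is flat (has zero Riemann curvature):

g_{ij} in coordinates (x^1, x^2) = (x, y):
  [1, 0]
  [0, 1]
All metric components are constant, so every Christoffel symbol vanishes and R^i_{jkl} = 0.
True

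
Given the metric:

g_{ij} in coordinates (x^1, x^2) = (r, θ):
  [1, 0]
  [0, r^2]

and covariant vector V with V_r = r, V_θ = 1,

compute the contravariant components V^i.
Inverse metric (diagonal): g^{rr} = 1, g^{θθ} = 1/r^2
V^i = g^{ij} V_j:
V^r = (1)(r) + (0)(1) = r
V^θ = (0)(r) + (1/r^2)(1) = 1/r^2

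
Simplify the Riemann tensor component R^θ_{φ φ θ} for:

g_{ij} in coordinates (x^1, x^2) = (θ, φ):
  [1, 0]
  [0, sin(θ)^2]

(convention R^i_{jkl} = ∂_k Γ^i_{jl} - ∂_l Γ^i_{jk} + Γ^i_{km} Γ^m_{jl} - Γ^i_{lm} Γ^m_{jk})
Non-zero Christoffel symbols (Γ^k_{ij} = Γ^k_{ji}):
Γ^θ_{φ φ} = -sin(2*θ)/2
Γ^φ_{θ φ} = 1/tan(θ)
R^θ_{φ φ θ} = ∂_φ Γ^θ_{φ θ} - ∂_θ Γ^θ_{φ φ} + Γ^θ_{φ m} Γ^m_{φ θ} - Γ^θ_{θ m} Γ^m_{φ φ}
  = (0) - (-cos(2*θ)) + (-cos(θ)^2) - (0) = -sin(θ)^2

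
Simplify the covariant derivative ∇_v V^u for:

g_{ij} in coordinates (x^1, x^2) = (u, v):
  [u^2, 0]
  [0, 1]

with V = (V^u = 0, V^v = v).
Non-zero Christoffel symbols:
Γ^u_{u u} = 1/u
∇_v V^u = ∂_v V^u + Γ^u_{v j} V^j
  = (0) + (0)(0) + (0)(v)
  = 0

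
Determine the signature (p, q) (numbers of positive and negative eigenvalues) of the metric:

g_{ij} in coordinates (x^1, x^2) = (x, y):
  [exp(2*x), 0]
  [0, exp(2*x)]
The metric is diagonal, so its eigenvalues are the diagonal entries: exp(2*x), exp(2*x) (at a generic point, where coordinate-dependent entries are positive).
2 positive, 0 negative.
(2, 0) - Riemannian (positive definite)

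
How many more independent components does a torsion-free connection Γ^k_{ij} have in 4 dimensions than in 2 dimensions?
Independent components in n dimensions: n × n(n+1)/2 = n^2(n+1)/2.
4D: 4 × 10 = 40
2D: 2 × 3 = 6
Difference = 40 - 6 = 34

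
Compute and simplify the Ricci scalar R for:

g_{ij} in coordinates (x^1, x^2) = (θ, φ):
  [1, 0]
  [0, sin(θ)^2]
Non-zero Christoffel symbols (Γ^k_{ij} = Γ^k_{ji}):
Γ^θ_{φ φ} = -sin(2*θ)/2
Γ^φ_{θ φ} = 1/tan(θ)
Ricci tensor (R_{ij} = R^k_{ikj}): R_{θθ} = 1, R_{θφ} = 0, R_{φφ} = sin(θ)^2
Inverse metric: g^{θθ} = 1, g^{φφ} = 1/sin(θ)^2
R = g^{ij} R_{ij} = (1)(1) + (1/sin(θ)^2)(sin(θ)^2) = 2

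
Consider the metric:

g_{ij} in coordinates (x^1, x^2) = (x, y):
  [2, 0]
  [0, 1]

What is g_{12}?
With x^1 = x, x^2 = y, g_{12} = g_{xy} is the row-1, column-2 entry of the matrix.
g_{12} = 0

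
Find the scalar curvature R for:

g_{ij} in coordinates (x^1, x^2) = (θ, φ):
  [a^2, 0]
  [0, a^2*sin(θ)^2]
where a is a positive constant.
Non-zero Christoffel symbols (Γ^k_{ij} = Γ^k_{ji}):
Γ^θ_{φ φ} = -sin(2*θ)/2
Γ^φ_{θ φ} = 1/tan(θ)
Ricci tensor (R_{ij} = R^k_{ikj}): R_{θθ} = 1, R_{θφ} = 0, R_{φφ} = sin(θ)^2
Inverse metric: g^{θθ} = 1/a^2, g^{φφ} = 1/(a^2*sin(θ)^2)
R = g^{ij} R_{ij} = (1/a^2)(1) + (1/(a^2*sin(θ)^2))(sin(θ)^2) = 2/a^2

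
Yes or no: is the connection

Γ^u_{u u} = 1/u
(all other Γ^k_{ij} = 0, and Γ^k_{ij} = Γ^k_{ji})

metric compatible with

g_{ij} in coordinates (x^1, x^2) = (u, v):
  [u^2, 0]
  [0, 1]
Using ∇_k g_{ij} = ∂_k g_{ij} - Γ^m_{ki} g_{mj} - Γ^m_{kj} g_{im}:
e.g. ∇_u g_{uu} = (2*u) - (u) - (u) = 0
Every component ∇_k g_{ij} vanishes: the connection is metric compatible.
Yes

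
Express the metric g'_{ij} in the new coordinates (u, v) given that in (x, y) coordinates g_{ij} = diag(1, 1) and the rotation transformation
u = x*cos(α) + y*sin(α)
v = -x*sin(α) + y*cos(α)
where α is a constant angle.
Invert the transformation: x = u*cos(α) - v*sin(α), y = u*sin(α) + v*cos(α)
g'_{ij} = (∂x^k/∂x'^i)(∂x^l/∂x'^j) g_{kl}; with g_{kl} = δ_{kl} this is Σ_k (∂x^k/∂x'^i)(∂x^k/∂x'^j).
Jacobian: ∂x/∂u = cos(α), ∂x/∂v = -sin(α), ∂y/∂u = sin(α), ∂y/∂v = cos(α)
g'_{uu} = (cos(α))(cos(α)) + (sin(α))(sin(α)) = 1
g'_{uv} = (cos(α))(-sin(α)) + (sin(α))(cos(α)) = 0
g'_{vv} = (-sin(α))(-sin(α)) + (cos(α))(cos(α)) = 1
g'_{ij} = diag(1, 1)
The Euclidean metric is invariant under rotations.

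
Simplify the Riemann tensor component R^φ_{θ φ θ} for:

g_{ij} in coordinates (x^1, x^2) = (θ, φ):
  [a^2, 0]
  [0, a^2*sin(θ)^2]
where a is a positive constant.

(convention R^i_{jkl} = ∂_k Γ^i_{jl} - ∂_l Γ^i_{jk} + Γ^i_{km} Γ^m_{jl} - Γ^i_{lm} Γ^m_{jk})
Non-zero Christoffel symbols (Γ^k_{ij} = Γ^k_{ji}):
Γ^θ_{φ φ} = -sin(2*θ)/2
Γ^φ_{θ φ} = 1/tan(θ)
R^φ_{θ φ θ} = ∂_φ Γ^φ_{θ θ} - ∂_θ Γ^φ_{θ φ} + Γ^φ_{φ m} Γ^m_{θ θ} - Γ^φ_{θ m} Γ^m_{θ φ}
  = (0) - (-1/sin(θ)^2) + (0) - (1/tan(θ)^2) = 1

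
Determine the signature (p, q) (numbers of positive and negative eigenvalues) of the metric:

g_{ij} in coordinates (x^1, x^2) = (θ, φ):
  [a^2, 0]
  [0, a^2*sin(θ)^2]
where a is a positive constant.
The metric is diagonal, so its eigenvalues are the diagonal entries: a^2, a^2*sin(θ)^2 (at a generic point, where coordinate-dependent entries are positive).
2 positive, 0 negative.
(2, 0) - Riemannian (positive definite)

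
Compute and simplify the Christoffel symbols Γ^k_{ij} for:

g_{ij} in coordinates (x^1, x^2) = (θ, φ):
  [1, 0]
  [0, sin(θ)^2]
Using Γ^k_{ij} = (1/2) g^{km} (∂_i g_{mj} + ∂_j g_{mi} - ∂_m g_{ij}); the metric is diagonal, so only the m = k term contributes.
Non-zero symbols (using the symmetry Γ^k_{ij} = Γ^k_{ji}):
Γ^θ_{φ φ} = (1/2) g^{θθ} (∂_φ g_{θφ} + ∂_φ g_{θφ} - ∂_θ g_{φφ}) = (1/2)(1)((0) + (0) - (sin(2*θ))) = -sin(2*θ)/2
Γ^φ_{θ φ} = (1/2) g^{φφ} (∂_θ g_{φφ} + ∂_φ g_{φθ} - ∂_φ g_{θφ}) = (1/2)(1/sin(θ)^2)((sin(2*θ)) + (0) - (0)) = 1/tan(θ)
All other Christoffel symbols are zero.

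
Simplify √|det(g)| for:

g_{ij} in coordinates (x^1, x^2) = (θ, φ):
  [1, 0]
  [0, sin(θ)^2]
det(g) = sin(θ)^2
√|det(g)| = sin(θ) (taking 0 < θ < π so that |sin(θ)| = sin(θ))
Volume element: dV = sin(θ) dθ dφ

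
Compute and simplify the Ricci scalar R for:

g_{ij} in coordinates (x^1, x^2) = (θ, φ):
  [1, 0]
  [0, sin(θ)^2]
Non-zero Christoffel symbols (Γ^k_{ij} = Γ^k_{ji}):
Γ^θ_{φ φ} = -sin(2*θ)/2
Γ^φ_{θ φ} = 1/tan(θ)
Ricci tensor (R_{ij} = R^k_{ikj}): R_{θθ} = 1, R_{θφ} = 0, R_{φφ} = sin(θ)^2
Inverse metric: g^{θθ} = 1, g^{φφ} = 1/sin(θ)^2
R = g^{ij} R_{ij} = (1)(1) + (1/sin(θ)^2)(sin(θ)^2) = 2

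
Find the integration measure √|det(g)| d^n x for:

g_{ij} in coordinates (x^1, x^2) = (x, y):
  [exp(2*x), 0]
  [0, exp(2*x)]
det(g) = exp(4*x)
√|det(g)| = exp(2*x)
Volume element: dV = exp(2*x) dx dy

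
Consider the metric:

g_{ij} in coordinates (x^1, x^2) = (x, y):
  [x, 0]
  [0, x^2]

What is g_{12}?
With x^1 = x, x^2 = y, g_{12} = g_{xy} is the row-1, column-2 entry of the matrix.
g_{12} = 0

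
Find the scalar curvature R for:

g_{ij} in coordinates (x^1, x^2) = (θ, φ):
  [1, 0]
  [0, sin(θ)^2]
Non-zero Christoffel symbols (Γ^k_{ij} = Γ^k_{ji}):
Γ^θ_{φ φ} = -sin(2*θ)/2
Γ^φ_{θ φ} = 1/tan(θ)
Ricci tensor (R_{ij} = R^k_{ikj}): R_{θθ} = 1, R_{θφ} = 0, R_{φφ} = sin(θ)^2
Inverse metric: g^{θθ} = 1, g^{φφ} = 1/sin(θ)^2
R = g^{ij} R_{ij} = (1)(1) + (1/sin(θ)^2)(sin(θ)^2) = 2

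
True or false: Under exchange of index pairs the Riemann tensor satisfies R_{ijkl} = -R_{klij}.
The pair-exchange symmetry has a plus sign: R_{ijkl} = +R_{klij}.
False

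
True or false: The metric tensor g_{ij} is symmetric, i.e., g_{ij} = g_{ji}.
By definition the metric is a symmetric bilinear form, g_{ij} = g_{ji}.
True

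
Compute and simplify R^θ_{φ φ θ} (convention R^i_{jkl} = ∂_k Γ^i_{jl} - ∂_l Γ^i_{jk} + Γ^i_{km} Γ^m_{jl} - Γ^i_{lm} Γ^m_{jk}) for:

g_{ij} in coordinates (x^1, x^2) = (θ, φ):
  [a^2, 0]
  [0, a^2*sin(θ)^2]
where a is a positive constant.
Non-zero Christoffel symbols (Γ^k_{ij} = Γ^k_{ji}):
Γ^θ_{φ φ} = -sin(2*θ)/2
Γ^φ_{θ φ} = 1/tan(θ)
R^θ_{φ φ θ} = ∂_φ Γ^θ_{φ θ} - ∂_θ Γ^θ_{φ φ} + Γ^θ_{φ m} Γ^m_{φ θ} - Γ^θ_{θ m} Γ^m_{φ φ}
  = (0) - (-cos(2*θ)) + (-cos(θ)^2) - (0) = -sin(θ)^2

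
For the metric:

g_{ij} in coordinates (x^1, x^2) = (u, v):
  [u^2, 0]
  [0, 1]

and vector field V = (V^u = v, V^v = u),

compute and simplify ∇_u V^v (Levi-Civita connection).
Non-zero Christoffel symbols:
Γ^u_{u u} = 1/u
∇_u V^v = ∂_u V^v + Γ^v_{u j} V^j
  = (1) + (0)(v) + (0)(u)
  = 1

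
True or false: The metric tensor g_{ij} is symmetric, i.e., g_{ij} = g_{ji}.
By definition the metric is a symmetric bilinear form, g_{ij} = g_{ji}.
True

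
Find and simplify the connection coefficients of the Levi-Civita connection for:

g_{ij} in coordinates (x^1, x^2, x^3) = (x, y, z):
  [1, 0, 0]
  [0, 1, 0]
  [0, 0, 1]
Using Γ^k_{ij} = (1/2) g^{km} (∂_i g_{mj} + ∂_j g_{mi} - ∂_m g_{ij}); the metric is diagonal, so only the m = k term contributes.
Every metric component is constant, so all ∂_m g_{ij} = 0 and every Christoffel symbol vanishes.
All Christoffel symbols are zero.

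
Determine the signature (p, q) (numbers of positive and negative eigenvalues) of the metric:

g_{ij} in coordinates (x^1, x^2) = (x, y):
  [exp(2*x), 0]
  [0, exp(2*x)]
The metric is diagonal, so its eigenvalues are the diagonal entries: exp(2*x), exp(2*x) (at a generic point, where coordinate-dependent entries are positive).
2 positive, 0 negative.
(2, 0) - Riemannian (positive definite)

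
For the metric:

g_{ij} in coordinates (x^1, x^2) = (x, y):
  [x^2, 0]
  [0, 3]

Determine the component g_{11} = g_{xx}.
With x^1 = x, x^2 = y, g_{11} = g_{xx} is the row-1, column-1 entry of the matrix.
g_{11} = x^2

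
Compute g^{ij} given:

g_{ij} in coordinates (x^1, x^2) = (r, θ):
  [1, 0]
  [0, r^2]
The metric is diagonal, so g^{ij} is diagonal with entries 1/g_{ii}: diag(1, 1/(r^2)).
g^{ij}:
  [1, 0]
  [0, 1/r^2]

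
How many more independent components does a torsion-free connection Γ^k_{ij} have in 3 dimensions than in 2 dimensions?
Independent components in n dimensions: n × n(n+1)/2 = n^2(n+1)/2.
3D: 3 × 6 = 18
2D: 2 × 3 = 6
Difference = 18 - 6 = 12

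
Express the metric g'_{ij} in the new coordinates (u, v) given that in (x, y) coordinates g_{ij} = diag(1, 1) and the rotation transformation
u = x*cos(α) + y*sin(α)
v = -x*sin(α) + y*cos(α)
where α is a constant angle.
Invert the transformation: x = u*cos(α) - v*sin(α), y = u*sin(α) + v*cos(α)
g'_{ij} = (∂x^k/∂x'^i)(∂x^l/∂x'^j) g_{kl}; with g_{kl} = δ_{kl} this is Σ_k (∂x^k/∂x'^i)(∂x^k/∂x'^j).
Jacobian: ∂x/∂u = cos(α), ∂x/∂v = -sin(α), ∂y/∂u = sin(α), ∂y/∂v = cos(α)
g'_{uu} = (cos(α))(cos(α)) + (sin(α))(sin(α)) = 1
g'_{uv} = (cos(α))(-sin(α)) + (sin(α))(cos(α)) = 0
g'_{vv} = (-sin(α))(-sin(α)) + (cos(α))(cos(α)) = 1
g'_{ij} = diag(1, 1)
The Euclidean metric is invariant under rotations.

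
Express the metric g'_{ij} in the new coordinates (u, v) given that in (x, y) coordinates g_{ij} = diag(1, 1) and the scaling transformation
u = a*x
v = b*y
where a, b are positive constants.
Invert the transformation: x = u/a, y = v/b
g'_{ij} = (∂x^k/∂x'^i)(∂x^l/∂x'^j) g_{kl}; with g_{kl} = δ_{kl} this is Σ_k (∂x^k/∂x'^i)(∂x^k/∂x'^j).
Jacobian: ∂x/∂u = 1/a, ∂x/∂v = 0, ∂y/∂u = 0, ∂y/∂v = 1/b
g'_{uu} = (1/a)(1/a) + (0)(0) = 1/a^2
g'_{uv} = (1/a)(0) + (0)(1/b) = 0
g'_{vv} = (0)(0) + (1/b)(1/b) = 1/b^2
g'_{ij} = diag(1/a^2, 1/b^2)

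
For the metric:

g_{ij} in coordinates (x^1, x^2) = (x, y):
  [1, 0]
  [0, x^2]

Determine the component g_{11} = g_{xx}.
With x^1 = x, x^2 = y, g_{11} = g_{xx} is the row-1, column-1 entry of the matrix.
g_{11} = 1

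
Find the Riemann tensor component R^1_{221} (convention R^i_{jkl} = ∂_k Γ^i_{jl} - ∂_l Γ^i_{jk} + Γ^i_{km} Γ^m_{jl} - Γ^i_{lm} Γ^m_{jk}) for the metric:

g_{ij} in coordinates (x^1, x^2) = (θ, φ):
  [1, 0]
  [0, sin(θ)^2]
Non-zero Christoffel symbols (Γ^k_{ij} = Γ^k_{ji}):
Γ^θ_{φ φ} = -sin(2*θ)/2
Γ^φ_{θ φ} = 1/tan(θ)
R^θ_{φ φ θ} = ∂_φ Γ^θ_{φ θ} - ∂_θ Γ^θ_{φ φ} + Γ^θ_{φ m} Γ^m_{φ θ} - Γ^θ_{θ m} Γ^m_{φ φ}
  = (0) - (-cos(2*θ)) + (-cos(θ)^2) - (0) = -sin(θ)^2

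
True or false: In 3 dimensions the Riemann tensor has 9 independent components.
n^2(n^2-1)/12 = 9·8/12 = 6 independent components for n = 3.
False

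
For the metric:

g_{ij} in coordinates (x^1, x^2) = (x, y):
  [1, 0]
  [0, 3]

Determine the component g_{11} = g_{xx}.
With x^1 = x, x^2 = y, g_{11} = g_{xx} is the row-1, column-1 entry of the matrix.
g_{11} = 1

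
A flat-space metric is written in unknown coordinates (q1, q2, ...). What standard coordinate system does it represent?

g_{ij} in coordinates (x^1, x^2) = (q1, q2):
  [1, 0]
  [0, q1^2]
The line element ds^2 = dq1^2 + q1^2 dq2^2 is dr^2 + r^2 dθ^2 with q1 = r, q2 = θ.
polar coordinates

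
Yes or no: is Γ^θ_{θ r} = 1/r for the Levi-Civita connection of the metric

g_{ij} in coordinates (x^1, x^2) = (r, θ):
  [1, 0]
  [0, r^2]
Γ^θ_{θ r} = (1/2) g^{θθ} (∂_θ g_{θr} + ∂_r g_{θθ} - ∂_θ g_{θr}) = (1/2)(1/r^2)((0) + (2*r) - (0)) = 1/r
This equals the proposed value 1/r.
Yes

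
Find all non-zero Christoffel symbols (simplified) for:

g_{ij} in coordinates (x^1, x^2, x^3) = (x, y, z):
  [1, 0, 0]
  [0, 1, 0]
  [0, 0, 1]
Using Γ^k_{ij} = (1/2) g^{km} (∂_i g_{mj} + ∂_j g_{mi} - ∂_m g_{ij}); the metric is diagonal, so only the m = k term contributes.
Every metric component is constant, so all ∂_m g_{ij} = 0 and every Christoffel symbol vanishes.
All Christoffel symbols are zero.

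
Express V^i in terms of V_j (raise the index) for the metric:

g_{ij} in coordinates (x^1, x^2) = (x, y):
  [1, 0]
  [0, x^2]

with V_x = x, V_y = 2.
Inverse metric (diagonal): g^{xx} = 1, g^{yy} = 1/x^2
V^i = g^{ij} V_j:
V^x = (1)(x) + (0)(2) = x
V^y = (0)(x) + (1/x^2)(2) = 2/x^2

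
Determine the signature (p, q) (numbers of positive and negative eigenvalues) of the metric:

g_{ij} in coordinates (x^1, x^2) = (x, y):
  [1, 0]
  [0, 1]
The metric is diagonal, so its eigenvalues are the diagonal entries: 1, 1 (at a generic point, where coordinate-dependent entries are positive).
2 positive, 0 negative.
(2, 0) - Riemannian (positive definite)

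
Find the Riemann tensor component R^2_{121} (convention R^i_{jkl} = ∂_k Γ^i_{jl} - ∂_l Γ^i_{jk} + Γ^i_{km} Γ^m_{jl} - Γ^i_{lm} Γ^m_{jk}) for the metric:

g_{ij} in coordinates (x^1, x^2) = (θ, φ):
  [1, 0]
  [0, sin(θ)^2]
Non-zero Christoffel symbols (Γ^k_{ij} = Γ^k_{ji}):
Γ^θ_{φ φ} = -sin(2*θ)/2
Γ^φ_{θ φ} = 1/tan(θ)
R^φ_{θ φ θ} = ∂_φ Γ^φ_{θ θ} - ∂_θ Γ^φ_{θ φ} + Γ^φ_{φ m} Γ^m_{θ θ} - Γ^φ_{θ m} Γ^m_{θ φ}
  = (0) - (-1/sin(θ)^2) + (0) - (1/tan(θ)^2) = 1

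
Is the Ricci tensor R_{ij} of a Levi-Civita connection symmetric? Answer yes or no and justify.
R_{ij} = R^k_{ikj}; the pair symmetry R_{kilj} = R_{ljki} gives R_{ij} = R_{ji}.
Yes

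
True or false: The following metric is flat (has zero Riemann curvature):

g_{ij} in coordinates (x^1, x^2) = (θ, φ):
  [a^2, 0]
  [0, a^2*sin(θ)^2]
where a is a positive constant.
Non-zero Christoffel symbols:
Γ^θ_{φ φ} = -sin(2*θ)/2
Γ^φ_{θ φ} = 1/tan(θ)
Ricci tensor: R_{θθ} = 1, R_{θφ} = 0, R_{φφ} = sin(θ)^2
The Ricci tensor is non-zero, so the Riemann tensor is non-zero: not flat.
False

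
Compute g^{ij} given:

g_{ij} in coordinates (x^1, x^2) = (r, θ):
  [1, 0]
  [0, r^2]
The metric is diagonal, so g^{ij} is diagonal with entries 1/g_{ii}: diag(1, 1/(r^2)).
g^{ij}:
  [1, 0]
  [0, 1/r^2]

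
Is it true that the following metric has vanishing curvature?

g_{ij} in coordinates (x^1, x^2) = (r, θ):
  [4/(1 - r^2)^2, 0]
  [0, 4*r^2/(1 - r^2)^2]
Non-zero Christoffel symbols:
Γ^r_{r r} = 2*r/(1 - r^2)
Γ^r_{θ θ} = (r^3 + r)/(r^2 - 1)
Γ^θ_{r θ} = (-r^2 - 1)/(r^3 - r)
Ricci tensor: R_{rr} = -4/(r^2 - 1)^2, R_{rθ} = 0, R_{θθ} = -4*r^2/(r^2 - 1)^2
The Ricci tensor is non-zero, so the Riemann tensor is non-zero: not flat.
No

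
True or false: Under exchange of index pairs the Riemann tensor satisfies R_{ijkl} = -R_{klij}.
The pair-exchange symmetry has a plus sign: R_{ijkl} = +R_{klij}.
False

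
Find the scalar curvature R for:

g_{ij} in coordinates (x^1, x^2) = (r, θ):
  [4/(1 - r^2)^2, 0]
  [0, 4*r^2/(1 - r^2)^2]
Non-zero Christoffel symbols (Γ^k_{ij} = Γ^k_{ji}):
Γ^r_{r r} = 2*r/(1 - r^2)
Γ^r_{θ θ} = (r^3 + r)/(r^2 - 1)
Γ^θ_{r θ} = (-r^2 - 1)/(r^3 - r)
Ricci tensor (R_{ij} = R^k_{ikj}): R_{rr} = -4/(r^2 - 1)^2, R_{rθ} = 0, R_{θθ} = -4*r^2/(r^2 - 1)^2
Inverse metric: g^{rr} = (1 - r^2)^2/4, g^{θθ} = (1 - r^2)^2/(4*r^2)
R = g^{ij} R_{ij} = ((1 - r^2)^2/4)(-4/(r^2 - 1)^2) + ((1 - r^2)^2/(4*r^2))(-4*r^2/(r^2 - 1)^2) = -2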